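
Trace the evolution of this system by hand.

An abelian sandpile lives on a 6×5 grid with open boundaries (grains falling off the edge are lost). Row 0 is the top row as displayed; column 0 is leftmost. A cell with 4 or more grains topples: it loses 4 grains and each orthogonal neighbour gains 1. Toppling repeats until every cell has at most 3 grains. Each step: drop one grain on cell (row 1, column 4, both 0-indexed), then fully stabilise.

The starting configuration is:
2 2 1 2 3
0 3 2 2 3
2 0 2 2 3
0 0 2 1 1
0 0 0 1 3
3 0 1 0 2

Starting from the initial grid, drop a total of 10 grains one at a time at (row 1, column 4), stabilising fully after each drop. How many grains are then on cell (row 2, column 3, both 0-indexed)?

3

k=0  2 2 1 2 3
0 3 2 2 3
2 0 2 2 3
0 0 2 1 1
0 0 0 1 3
3 0 1 0 2
k=1  2 2 1 3 0
0 3 2 3 2
2 0 2 3 0
0 0 2 1 2
0 0 0 1 3
3 0 1 0 2
k=2  2 2 1 3 0
0 3 2 3 3
2 0 2 3 0
0 0 2 1 2
0 0 0 1 3
3 0 1 0 2
k=3  2 2 2 0 2
0 3 3 2 1
2 0 3 0 2
0 0 2 2 2
0 0 0 1 3
3 0 1 0 2
k=4  2 2 2 0 2
0 3 3 2 2
2 0 3 0 2
0 0 2 2 2
0 0 0 1 3
3 0 1 0 2
k=5  2 2 2 0 2
0 3 3 2 3
2 0 3 0 2
0 0 2 2 2
0 0 0 1 3
3 0 1 0 2
k=6  2 2 2 0 3
0 3 3 3 0
2 0 3 0 3
0 0 2 2 2
0 0 0 1 3
3 0 1 0 2
k=7  2 2 2 0 3
0 3 3 3 1
2 0 3 0 3
0 0 2 2 2
0 0 0 1 3
3 0 1 0 2
k=8  2 2 2 0 3
0 3 3 3 2
2 0 3 0 3
0 0 2 2 2
0 0 0 1 3
3 0 1 0 2
k=9  2 2 2 0 3
0 3 3 3 3
2 0 3 0 3
0 0 2 2 2
0 0 0 1 3
3 0 1 0 2
k=10  2 3 3 2 0
1 0 2 1 3
2 2 0 3 0
0 0 3 2 3
0 0 0 1 3
3 0 1 0 2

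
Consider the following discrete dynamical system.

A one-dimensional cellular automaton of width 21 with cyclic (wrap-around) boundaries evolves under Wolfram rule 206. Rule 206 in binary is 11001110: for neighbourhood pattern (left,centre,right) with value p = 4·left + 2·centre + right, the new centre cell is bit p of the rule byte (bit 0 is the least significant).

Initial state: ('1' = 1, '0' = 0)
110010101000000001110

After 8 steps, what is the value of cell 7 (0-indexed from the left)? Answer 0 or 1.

0) 110010101000000001110
1) 110110101000000011110
2) 110110101000000111110
3) 110110101000001111110
4) 110110101000011111110
5) 110110101000111111110
6) 110110101001111111110
7) 110110101011111111110
8) 110110101011111111110

0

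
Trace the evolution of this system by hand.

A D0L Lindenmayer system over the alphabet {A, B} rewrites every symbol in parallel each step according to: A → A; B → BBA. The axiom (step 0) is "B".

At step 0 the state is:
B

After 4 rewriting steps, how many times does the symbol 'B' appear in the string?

[0] B
[1] BBA
[2] BBABBAA
[3] BBABBAABBABBAAA
[4] BBABBAABBABBAAABBABBAABBABBAAAA

16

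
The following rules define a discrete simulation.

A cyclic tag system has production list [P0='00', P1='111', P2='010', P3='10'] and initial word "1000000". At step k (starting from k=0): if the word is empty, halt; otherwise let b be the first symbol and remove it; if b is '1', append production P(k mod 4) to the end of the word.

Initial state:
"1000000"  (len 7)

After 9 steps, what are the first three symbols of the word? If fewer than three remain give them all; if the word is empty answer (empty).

(empty)

gen 0: "1000000"  (len 7)
gen 1: "00000000"  (len 8)
gen 2: "0000000"  (len 7)
gen 3: "000000"  (len 6)
gen 4: "00000"  (len 5)
gen 5: "0000"  (len 4)
gen 6: "000"  (len 3)
gen 7: "00"  (len 2)
gen 8: "0"  (len 1)
gen 9: (halted — word empty)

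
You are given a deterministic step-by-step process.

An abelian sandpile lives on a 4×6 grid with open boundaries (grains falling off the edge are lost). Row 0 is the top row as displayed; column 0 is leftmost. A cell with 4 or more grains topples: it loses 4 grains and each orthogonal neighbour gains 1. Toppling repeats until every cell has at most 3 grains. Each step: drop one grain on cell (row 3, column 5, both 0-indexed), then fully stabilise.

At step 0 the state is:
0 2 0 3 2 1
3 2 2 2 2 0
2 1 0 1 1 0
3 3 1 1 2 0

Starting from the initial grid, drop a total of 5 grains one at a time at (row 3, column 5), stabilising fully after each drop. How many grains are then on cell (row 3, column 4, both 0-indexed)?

3

[0] 0 2 0 3 2 1
3 2 2 2 2 0
2 1 0 1 1 0
3 3 1 1 2 0
[1] 0 2 0 3 2 1
3 2 2 2 2 0
2 1 0 1 1 0
3 3 1 1 2 1
[2] 0 2 0 3 2 1
3 2 2 2 2 0
2 1 0 1 1 0
3 3 1 1 2 2
[3] 0 2 0 3 2 1
3 2 2 2 2 0
2 1 0 1 1 0
3 3 1 1 2 3
[4] 0 2 0 3 2 1
3 2 2 2 2 0
2 1 0 1 1 1
3 3 1 1 3 0
[5] 0 2 0 3 2 1
3 2 2 2 2 0
2 1 0 1 1 1
3 3 1 1 3 1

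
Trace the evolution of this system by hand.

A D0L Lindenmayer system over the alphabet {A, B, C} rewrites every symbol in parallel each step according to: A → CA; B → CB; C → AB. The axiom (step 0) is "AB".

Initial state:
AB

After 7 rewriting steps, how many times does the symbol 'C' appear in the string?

k=0  AB
k=1  CACB
k=2  ABCAABCB
k=3  CACBABCACACBABCB
k=4  ABCAABCBCACBABCAABCAABCBCACBABCB
k=5  CACBABCACACBABCBABCAABCBCACBABCACACBABCACACBABCBABCAABCBCACBABCB
k=6  ABCAABCBCACBABCAABCAABCBCACBABCBCACBABCACACBABCBABCAABCBCA…CBCACBABCAABCAABCBCACBABCBCACBABCACACBABCBABCAABCBCACBABCB  (len 128)
k=7  CACBABCACACBABCBABCAABCBCACBABCACACBABCACACBABCBABCAABCBCA…CBCACBABCAABCAABCBCACBABCBCACBABCACACBABCBABCAABCBCACBABCB  (len 256)

86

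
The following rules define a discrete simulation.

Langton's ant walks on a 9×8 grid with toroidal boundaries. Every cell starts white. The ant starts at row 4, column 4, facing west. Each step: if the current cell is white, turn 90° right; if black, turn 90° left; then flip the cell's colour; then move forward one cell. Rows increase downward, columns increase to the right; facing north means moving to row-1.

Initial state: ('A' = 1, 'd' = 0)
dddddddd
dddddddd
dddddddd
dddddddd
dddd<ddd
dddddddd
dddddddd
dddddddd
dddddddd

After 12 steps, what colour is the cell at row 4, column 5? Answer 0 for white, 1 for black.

1

gen 0: dddddddd
dddddddd
dddddddd
dddddddd
dddd<ddd
dddddddd
dddddddd
dddddddd
dddddddd
gen 1: dddddddd
dddddddd
dddddddd
dddd^ddd
ddddAddd
dddddddd
dddddddd
dddddddd
dddddddd
gen 2: dddddddd
dddddddd
dddddddd
ddddA>dd
ddddAddd
dddddddd
dddddddd
dddddddd
dddddddd
gen 3: dddddddd
dddddddd
dddddddd
ddddAAdd
ddddAvdd
dddddddd
dddddddd
dddddddd
dddddddd
gen 4: dddddddd
dddddddd
dddddddd
ddddAAdd
dddd<Add
dddddddd
dddddddd
dddddddd
dddddddd
gen 5: dddddddd
dddddddd
dddddddd
ddddAAdd
dddddAdd
ddddvddd
dddddddd
dddddddd
dddddddd
gen 6: dddddddd
dddddddd
dddddddd
ddddAAdd
dddddAdd
ddd<Addd
dddddddd
dddddddd
dddddddd
gen 7: dddddddd
dddddddd
dddddddd
ddddAAdd
ddd^dAdd
dddAAddd
dddddddd
dddddddd
dddddddd
gen 8: dddddddd
dddddddd
dddddddd
ddddAAdd
dddA>Add
dddAAddd
dddddddd
dddddddd
dddddddd
gen 9: dddddddd
dddddddd
dddddddd
ddddAAdd
dddAAAdd
dddAvddd
dddddddd
dddddddd
dddddddd
gen 10: dddddddd
dddddddd
dddddddd
ddddAAdd
dddAAAdd
dddAd>dd
dddddddd
dddddddd
dddddddd
gen 11: dddddddd
dddddddd
dddddddd
ddddAAdd
dddAAAdd
dddAdAdd
dddddvdd
dddddddd
dddddddd
gen 12: dddddddd
dddddddd
dddddddd
ddddAAdd
dddAAAdd
dddAdAdd
dddd<Add
dddddddd
dddddddd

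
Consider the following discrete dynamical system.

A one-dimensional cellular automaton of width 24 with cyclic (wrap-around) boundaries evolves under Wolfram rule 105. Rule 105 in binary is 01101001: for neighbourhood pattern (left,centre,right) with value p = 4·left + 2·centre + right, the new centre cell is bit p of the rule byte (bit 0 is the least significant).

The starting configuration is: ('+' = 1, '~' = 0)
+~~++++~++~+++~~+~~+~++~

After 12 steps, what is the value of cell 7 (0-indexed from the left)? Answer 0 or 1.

0

k=0  +~~++++~++~+++~~+~~+~++~
k=1  ~~~+~~++++++~+~~~~~~++++
k=2  ~+~~~~+~~~~++~~++++~+~~+
k=3  +~~++~~~++~++~~+~~++~~~~
k=4  ~~~++~+~+++++~~~~~++~++~
k=5  ++~+++~++~~~+~+++~+++++~
k=6  ++++~++++~+~~++~+++~~~++
k=7  ~~~+++~~++~~~++++~+~+~+~
k=8  ++~+~+~~++~+~+~~++~+~+~~
k=9  +++~+~~~+++~+~~~+++~+~~~
k=10  +~++~~+~+~++~~+~+~++~~+~
k=11  ~+++~~~+~+++~~~+~+++~~~+
k=12  ++~+~+~~++~+~+~~++~+~+~~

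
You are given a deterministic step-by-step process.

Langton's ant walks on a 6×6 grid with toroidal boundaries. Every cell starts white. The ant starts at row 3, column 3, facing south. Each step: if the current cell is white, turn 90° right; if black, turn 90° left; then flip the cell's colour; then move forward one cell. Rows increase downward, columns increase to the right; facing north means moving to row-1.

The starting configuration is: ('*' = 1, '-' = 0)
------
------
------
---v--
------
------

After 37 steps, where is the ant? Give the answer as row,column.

5,4

gen 0: ------
------
------
---v--
------
------
gen 1: ------
------
------
--<*--
------
------
gen 2: ------
------
--^---
--**--
------
------
gen 3: ------
------
--*>--
--**--
------
------
gen 4: ------
------
--**--
--*v--
------
------
gen 5: ------
------
--**--
--*->-
------
------
gen 6: ------
------
--**--
--*-*-
----v-
------
gen 7: ------
------
--**--
--*-*-
---<*-
------
gen 8: ------
------
--**--
--*^*-
---**-
------
gen 9: ------
------
--**--
--**>-
---**-
------
gen 10: ------
------
--**^-
--**--
---**-
------
gen 11: ------
------
--***>
--**--
---**-
------
gen 12: ------
------
--****
--**-v
---**-
------
gen 13: ------
------
--****
--**<*
---**-
------
gen 14: ------
------
--**^*
--****
---**-
------
gen 15: ------
------
--*<-*
--****
---**-
------
gen 16: ------
------
--*--*
--*v**
---**-
------
gen 17: ------
------
--*--*
--*->*
---**-
------
gen 18: ------
------
--*-^*
--*--*
---**-
------
gen 19: ------
------
--*-*>
--*--*
---**-
------
gen 20: ------
-----^
--*-*-
--*--*
---**-
------
gen 21: ------
>----*
--*-*-
--*--*
---**-
------
gen 22: ------
*----*
v-*-*-
--*--*
---**-
------
gen 23: ------
*----*
*-*-*<
--*--*
---**-
------
gen 24: ------
*----^
*-*-**
--*--*
---**-
------
gen 25: ------
*---<-
*-*-**
--*--*
---**-
------
gen 26: ----^-
*---*-
*-*-**
--*--*
---**-
------
gen 27: ----*>
*---*-
*-*-**
--*--*
---**-
------
gen 28: ----**
*---*v
*-*-**
--*--*
---**-
------
gen 29: ----**
*---<*
*-*-**
--*--*
---**-
------
gen 30: ----**
*----*
*-*-v*
--*--*
---**-
------
gen 31: ----**
*----*
*-*-->
--*--*
---**-
------
gen 32: ----**
*----^
*-*---
--*--*
---**-
------
gen 33: ----**
*---<-
*-*---
--*--*
---**-
------
gen 34: ----^*
*---*-
*-*---
--*--*
---**-
------
gen 35: ---<-*
*---*-
*-*---
--*--*
---**-
------
gen 36: ---*-*
*---*-
*-*---
--*--*
---**-
---^--
gen 37: ---*-*
*---*-
*-*---
--*--*
---**-
---*>-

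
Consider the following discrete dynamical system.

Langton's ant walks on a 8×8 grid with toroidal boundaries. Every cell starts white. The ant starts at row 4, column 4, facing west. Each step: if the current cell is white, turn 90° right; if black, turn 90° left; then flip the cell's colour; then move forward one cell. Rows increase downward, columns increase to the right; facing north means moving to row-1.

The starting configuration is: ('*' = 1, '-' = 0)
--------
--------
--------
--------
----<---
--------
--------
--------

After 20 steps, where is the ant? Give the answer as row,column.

t=0: --------
--------
--------
--------
----<---
--------
--------
--------
t=1: --------
--------
--------
----^---
----*---
--------
--------
--------
t=2: --------
--------
--------
----*>--
----*---
--------
--------
--------
t=3: --------
--------
--------
----**--
----*v--
--------
--------
--------
t=4: --------
--------
--------
----**--
----<*--
--------
--------
--------
t=5: --------
--------
--------
----**--
-----*--
----v---
--------
--------
t=6: --------
--------
--------
----**--
-----*--
---<*---
--------
--------
t=7: --------
--------
--------
----**--
---^-*--
---**---
--------
--------
t=8: --------
--------
--------
----**--
---*>*--
---**---
--------
--------
t=9: --------
--------
--------
----**--
---***--
---*v---
--------
--------
t=10: --------
--------
--------
----**--
---***--
---*->--
--------
--------
t=11: --------
--------
--------
----**--
---***--
---*-*--
-----v--
--------
t=12: --------
--------
--------
----**--
---***--
---*-*--
----<*--
--------
t=13: --------
--------
--------
----**--
---***--
---*^*--
----**--
--------
t=14: --------
--------
--------
----**--
---***--
---**>--
----**--
--------
t=15: --------
--------
--------
----**--
---**^--
---**---
----**--
--------
t=16: --------
--------
--------
----**--
---*<---
---**---
----**--
--------
t=17: --------
--------
--------
----**--
---*----
---*v---
----**--
--------
t=18: --------
--------
--------
----**--
---*----
---*->--
----**--
--------
t=19: --------
--------
--------
----**--
---*----
---*-*--
----*v--
--------
t=20: --------
--------
--------
----**--
---*----
---*-*--
----*->-
--------

6,6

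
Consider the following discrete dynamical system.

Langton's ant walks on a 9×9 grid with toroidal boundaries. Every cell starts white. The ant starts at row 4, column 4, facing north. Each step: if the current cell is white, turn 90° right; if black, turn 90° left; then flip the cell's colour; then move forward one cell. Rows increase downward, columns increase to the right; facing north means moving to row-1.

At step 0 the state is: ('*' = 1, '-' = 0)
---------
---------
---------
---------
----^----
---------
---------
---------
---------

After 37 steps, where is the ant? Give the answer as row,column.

8,3

gen 0: ---------
---------
---------
---------
----^----
---------
---------
---------
---------
gen 1: ---------
---------
---------
---------
----*>---
---------
---------
---------
---------
gen 2: ---------
---------
---------
---------
----**---
-----v---
---------
---------
---------
gen 3: ---------
---------
---------
---------
----**---
----<*---
---------
---------
---------
gen 4: ---------
---------
---------
---------
----^*---
----**---
---------
---------
---------
gen 5: ---------
---------
---------
---------
---<-*---
----**---
---------
---------
---------
gen 6: ---------
---------
---------
---^-----
---*-*---
----**---
---------
---------
---------
gen 7: ---------
---------
---------
---*>----
---*-*---
----**---
---------
---------
---------
gen 8: ---------
---------
---------
---**----
---*v*---
----**---
---------
---------
---------
gen 9: ---------
---------
---------
---**----
---<**---
----**---
---------
---------
---------
gen 10: ---------
---------
---------
---**----
----**---
---v**---
---------
---------
---------
gen 11: ---------
---------
---------
---**----
----**---
--<***---
---------
---------
---------
gen 12: ---------
---------
---------
---**----
--^-**---
--****---
---------
---------
---------
gen 13: ---------
---------
---------
---**----
--*>**---
--****---
---------
---------
---------
gen 14: ---------
---------
---------
---**----
--****---
--*v**---
---------
---------
---------
gen 15: ---------
---------
---------
---**----
--****---
--*->*---
---------
---------
---------
gen 16: ---------
---------
---------
---**----
--**^*---
--*--*---
---------
---------
---------
gen 17: ---------
---------
---------
---**----
--*<-*---
--*--*---
---------
---------
---------
gen 18: ---------
---------
---------
---**----
--*--*---
--*v-*---
---------
---------
---------
gen 19: ---------
---------
---------
---**----
--*--*---
--<*-*---
---------
---------
---------
gen 20: ---------
---------
---------
---**----
--*--*---
---*-*---
--v------
---------
---------
gen 21: ---------
---------
---------
---**----
--*--*---
---*-*---
-<*------
---------
---------
gen 22: ---------
---------
---------
---**----
--*--*---
-^-*-*---
-**------
---------
---------
gen 23: ---------
---------
---------
---**----
--*--*---
-*>*-*---
-**------
---------
---------
gen 24: ---------
---------
---------
---**----
--*--*---
-***-*---
-*v------
---------
---------
gen 25: ---------
---------
---------
---**----
--*--*---
-***-*---
-*->-----
---------
---------
gen 26: ---------
---------
---------
---**----
--*--*---
-***-*---
-*-*-----
---v-----
---------
gen 27: ---------
---------
---------
---**----
--*--*---
-***-*---
-*-*-----
--<*-----
---------
gen 28: ---------
---------
---------
---**----
--*--*---
-***-*---
-*^*-----
--**-----
---------
gen 29: ---------
---------
---------
---**----
--*--*---
-***-*---
-**>-----
--**-----
---------
gen 30: ---------
---------
---------
---**----
--*--*---
-**^-*---
-**------
--**-----
---------
gen 31: ---------
---------
---------
---**----
--*--*---
-*<--*---
-**------
--**-----
---------
gen 32: ---------
---------
---------
---**----
--*--*---
-*---*---
-*v------
--**-----
---------
gen 33: ---------
---------
---------
---**----
--*--*---
-*---*---
-*->-----
--**-----
---------
gen 34: ---------
---------
---------
---**----
--*--*---
-*---*---
-*-*-----
--*v-----
---------
gen 35: ---------
---------
---------
---**----
--*--*---
-*---*---
-*-*-----
--*->----
---------
gen 36: ---------
---------
---------
---**----
--*--*---
-*---*---
-*-*-----
--*-*----
----v----
gen 37: ---------
---------
---------
---**----
--*--*---
-*---*---
-*-*-----
--*-*----
---<*----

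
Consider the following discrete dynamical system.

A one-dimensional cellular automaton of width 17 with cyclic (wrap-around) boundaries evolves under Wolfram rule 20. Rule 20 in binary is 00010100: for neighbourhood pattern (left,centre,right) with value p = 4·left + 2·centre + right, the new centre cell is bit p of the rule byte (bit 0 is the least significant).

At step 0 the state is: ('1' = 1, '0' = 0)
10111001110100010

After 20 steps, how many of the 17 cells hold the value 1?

8

k=0  10111001110100010
k=1  10000100000110010
k=2  11000110000001010
k=3  00100001000001010
k=4  00110001100001011
k=5  10001000010001000
k=6  11001100011001100
k=7  00100010000100010
k=8  00110011000110011
k=9  10001000100001000
k=10  11001100110001100
k=11  00100010001000010
k=12  00110011001100011
k=13  10001000100010000
k=14  11001100110011000
k=15  00100010001000100
k=16  00110011001100110
k=17  00001000100010001
k=18  10001100110011001
k=19  01000010001000100
k=20  01100011001100110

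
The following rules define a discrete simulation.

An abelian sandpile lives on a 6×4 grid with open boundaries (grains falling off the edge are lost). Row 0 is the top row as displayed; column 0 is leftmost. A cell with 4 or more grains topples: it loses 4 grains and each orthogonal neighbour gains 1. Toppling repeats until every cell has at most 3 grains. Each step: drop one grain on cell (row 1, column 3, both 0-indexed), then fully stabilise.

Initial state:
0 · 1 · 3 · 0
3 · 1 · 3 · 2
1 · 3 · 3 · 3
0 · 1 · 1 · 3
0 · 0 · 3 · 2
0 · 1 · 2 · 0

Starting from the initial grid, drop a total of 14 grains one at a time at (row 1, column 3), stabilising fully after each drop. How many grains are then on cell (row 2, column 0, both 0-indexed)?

[0] 0 · 1 · 3 · 0
3 · 1 · 3 · 2
1 · 3 · 3 · 3
0 · 1 · 1 · 3
0 · 0 · 3 · 2
0 · 1 · 2 · 0
[1] 0 · 1 · 3 · 0
3 · 1 · 3 · 3
1 · 3 · 3 · 3
0 · 1 · 1 · 3
0 · 0 · 3 · 2
0 · 1 · 2 · 0
[2] 0 · 2 · 0 · 2
3 · 3 · 2 · 2
2 · 0 · 2 · 2
0 · 2 · 3 · 0
0 · 0 · 3 · 3
0 · 1 · 2 · 0
[3] 0 · 2 · 0 · 2
3 · 3 · 2 · 3
2 · 0 · 2 · 2
0 · 2 · 3 · 0
0 · 0 · 3 · 3
0 · 1 · 2 · 0
[4] 0 · 2 · 0 · 3
3 · 3 · 3 · 0
2 · 0 · 2 · 3
0 · 2 · 3 · 0
0 · 0 · 3 · 3
0 · 1 · 2 · 0
[5] 0 · 2 · 0 · 3
3 · 3 · 3 · 1
2 · 0 · 2 · 3
0 · 2 · 3 · 0
0 · 0 · 3 · 3
0 · 1 · 2 · 0
[6] 0 · 2 · 0 · 3
3 · 3 · 3 · 2
2 · 0 · 2 · 3
0 · 2 · 3 · 0
0 · 0 · 3 · 3
0 · 1 · 2 · 0
[7] 0 · 2 · 0 · 3
3 · 3 · 3 · 3
2 · 0 · 2 · 3
0 · 2 · 3 · 0
0 · 0 · 3 · 3
0 · 1 · 2 · 0
[8] 1 · 3 · 2 · 0
0 · 1 · 2 · 3
3 · 2 · 1 · 1
0 · 3 · 1 · 3
0 · 1 · 1 · 0
0 · 1 · 3 · 1
[9] 1 · 3 · 2 · 1
0 · 1 · 3 · 0
3 · 2 · 1 · 2
0 · 3 · 1 · 3
0 · 1 · 1 · 0
0 · 1 · 3 · 1
[10] 1 · 3 · 2 · 1
0 · 1 · 3 · 1
3 · 2 · 1 · 2
0 · 3 · 1 · 3
0 · 1 · 1 · 0
0 · 1 · 3 · 1
[11] 1 · 3 · 2 · 1
0 · 1 · 3 · 2
3 · 2 · 1 · 2
0 · 3 · 1 · 3
0 · 1 · 1 · 0
0 · 1 · 3 · 1
[12] 1 · 3 · 2 · 1
0 · 1 · 3 · 3
3 · 2 · 1 · 2
0 · 3 · 1 · 3
0 · 1 · 1 · 0
0 · 1 · 3 · 1
[13] 1 · 3 · 3 · 2
0 · 2 · 0 · 1
3 · 2 · 2 · 3
0 · 3 · 1 · 3
0 · 1 · 1 · 0
0 · 1 · 3 · 1
[14] 1 · 3 · 3 · 2
0 · 2 · 0 · 2
3 · 2 · 2 · 3
0 · 3 · 1 · 3
0 · 1 · 1 · 0
0 · 1 · 3 · 1

3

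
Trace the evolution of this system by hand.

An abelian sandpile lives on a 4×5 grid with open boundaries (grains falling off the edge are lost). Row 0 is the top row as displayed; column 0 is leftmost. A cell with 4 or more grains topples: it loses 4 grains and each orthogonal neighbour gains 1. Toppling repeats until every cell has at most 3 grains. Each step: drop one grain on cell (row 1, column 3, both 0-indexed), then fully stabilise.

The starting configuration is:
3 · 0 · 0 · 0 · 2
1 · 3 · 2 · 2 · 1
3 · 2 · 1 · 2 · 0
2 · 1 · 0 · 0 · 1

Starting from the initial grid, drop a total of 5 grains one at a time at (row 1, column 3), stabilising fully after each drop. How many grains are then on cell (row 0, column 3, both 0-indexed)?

0) 3 · 0 · 0 · 0 · 2
1 · 3 · 2 · 2 · 1
3 · 2 · 1 · 2 · 0
2 · 1 · 0 · 0 · 1
1) 3 · 0 · 0 · 0 · 2
1 · 3 · 2 · 3 · 1
3 · 2 · 1 · 2 · 0
2 · 1 · 0 · 0 · 1
2) 3 · 0 · 0 · 1 · 2
1 · 3 · 3 · 0 · 2
3 · 2 · 1 · 3 · 0
2 · 1 · 0 · 0 · 1
3) 3 · 0 · 0 · 1 · 2
1 · 3 · 3 · 1 · 2
3 · 2 · 1 · 3 · 0
2 · 1 · 0 · 0 · 1
4) 3 · 0 · 0 · 1 · 2
1 · 3 · 3 · 2 · 2
3 · 2 · 1 · 3 · 0
2 · 1 · 0 · 0 · 1
5) 3 · 0 · 0 · 1 · 2
1 · 3 · 3 · 3 · 2
3 · 2 · 1 · 3 · 0
2 · 1 · 0 · 0 · 1

1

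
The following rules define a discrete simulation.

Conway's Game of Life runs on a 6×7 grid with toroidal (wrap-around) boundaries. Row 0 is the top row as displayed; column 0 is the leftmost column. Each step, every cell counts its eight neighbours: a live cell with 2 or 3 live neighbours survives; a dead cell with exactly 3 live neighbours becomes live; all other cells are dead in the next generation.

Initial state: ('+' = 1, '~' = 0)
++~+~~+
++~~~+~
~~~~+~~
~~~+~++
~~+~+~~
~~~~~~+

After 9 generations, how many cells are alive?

step 0: ++~+~~+
++~~~+~
~~~~+~~
~~~+~++
~~+~+~~
~~~~~~+
step 1: ~++~~+~
~++~++~
+~~~+~~
~~~+~+~
~~~++~+
~+++~++
step 2: ~~~~~~~
+~+~+++
~++~~~+
~~~+~++
+~~~~~+
~+~~~~+
step 3: ~+~~~~~
+~++~++
~++~~~~
~++~~+~
~~~~~~~
~~~~~~+
step 4: ~++~~+~
+~~+~~+
~~~~++~
~++~~~~
~~~~~~~
~~~~~~~
step 5: +++~~~+
++++~~+
+++++++
~~~~~~~
~~~~~~~
~~~~~~~
step 6: ~~~+~~+
~~~~~~~
~~~~++~
+++++++
~~~~~~~
++~~~~~
step 7: +~~~~~~
~~~~++~
+++~~~~
++++~~+
~~~+++~
+~~~~~~
step 8: ~~~~~~+
+~~~~~+
~~~~++~
~~~~~++
~~~+++~
~~~~+~+
step 9: ~~~~~~+
+~~~~~+
+~~~+~~
~~~+~~+
~~~+~~~
~~~++~+

11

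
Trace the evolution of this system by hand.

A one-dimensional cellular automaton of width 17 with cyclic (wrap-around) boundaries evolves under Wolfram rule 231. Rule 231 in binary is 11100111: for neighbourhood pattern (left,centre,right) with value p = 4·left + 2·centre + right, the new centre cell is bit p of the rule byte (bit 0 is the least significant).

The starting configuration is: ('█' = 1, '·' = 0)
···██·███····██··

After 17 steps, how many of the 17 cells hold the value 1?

k=0  ···██·███····██··
k=1  ███·██·██·███·█·█
k=2  ████·██·██·█████·
k=3  ·████·██·██·█████
k=4  █·████·██·██·████
k=5  ██·████·██·██·███
k=6  ███·████·██·██·██
k=7  ████·████·██·██·█
k=8  █████·████·██·██·
k=9  ·█████·████·██·██
k=10  █·█████·████·██·█
k=11  ██·█████·████·██·
k=12  ·██·█████·████·██
k=13  █·██·█████·████·█
k=14  ██·██·█████·████·
k=15  ·██·██·█████·████
k=16  █·██·██·█████·███
k=17  ██·██·██·█████·██

13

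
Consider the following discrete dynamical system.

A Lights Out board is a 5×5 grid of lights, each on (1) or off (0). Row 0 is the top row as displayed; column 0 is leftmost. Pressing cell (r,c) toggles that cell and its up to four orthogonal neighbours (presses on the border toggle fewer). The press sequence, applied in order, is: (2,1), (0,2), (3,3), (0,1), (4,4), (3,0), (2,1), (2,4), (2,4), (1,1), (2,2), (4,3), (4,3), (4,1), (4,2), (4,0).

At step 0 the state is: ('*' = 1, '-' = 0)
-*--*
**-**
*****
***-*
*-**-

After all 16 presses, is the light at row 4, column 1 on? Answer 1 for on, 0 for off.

[0] -*--*
**-**
*****
***-*
*-**-
[1] -*--*
*--**
---**
*-*-*
*-**-
[2] --***
*-***
---**
*-*-*
*-**-
[3] --***
*-***
----*
*--*-
*-*--
[4] **-**
*****
----*
*--*-
*-*--
[5] **-**
*****
----*
*--**
*-***
[6] **-**
*****
*---*
-*-**
--***
[7] **-**
*-***
-**-*
---**
--***
[8] **-**
*-**-
-***-
---*-
--***
[9] **-**
*-***
-**-*
---**
--***
[10] *--**
-*-**
--*-*
---**
--***
[11] *--**
-****
-*-**
--***
--***
[12] *--**
-****
-*-**
--*-*
-----
[13] *--**
-****
-*-**
--***
--***
[14] *--**
-****
-*-**
-****
**-**
[15] *--**
-****
-*-**
-*-**
*-*-*
[16] *--**
-****
-*-**
**-**
-**-*

1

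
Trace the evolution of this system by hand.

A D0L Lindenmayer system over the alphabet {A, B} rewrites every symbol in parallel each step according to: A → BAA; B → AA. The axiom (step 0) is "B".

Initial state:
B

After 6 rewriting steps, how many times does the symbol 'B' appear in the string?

88

t=0: B
t=1: AA
t=2: BAABAA
t=3: AABAABAAAABAABAA
t=4: BAABAAAABAABAAAABAABAABAABAAAABAABAAAABAABAA
t=5: AABAABAAAABAABAABAABAAAABAABAAAABAABAABAABAAAABAABAAAABAABAAAABAABAAAABAABAABAABAAAABAABAAAABAABAABAABAAAABAABAAAABAABAA
t=6: BAABAAAABAABAAAABAABAABAABAAAABAABAAAABAABAAAABAABAAAABAAB…BAABAAAABAABAABAABAAAABAABAAAABAABAABAABAAAABAABAAAABAABAA  (len 328)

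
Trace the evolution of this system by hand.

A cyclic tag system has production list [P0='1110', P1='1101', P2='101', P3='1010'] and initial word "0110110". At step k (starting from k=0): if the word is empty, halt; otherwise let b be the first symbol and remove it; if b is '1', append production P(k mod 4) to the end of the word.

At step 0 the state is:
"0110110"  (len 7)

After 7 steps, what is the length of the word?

gen 0: "0110110"  (len 7)
gen 1: "110110"  (len 6)
gen 2: "101101101"  (len 9)
gen 3: "01101101101"  (len 11)
gen 4: "1101101101"  (len 10)
gen 5: "1011011011110"  (len 13)
gen 6: "0110110111101101"  (len 16)
gen 7: "110110111101101"  (len 15)

15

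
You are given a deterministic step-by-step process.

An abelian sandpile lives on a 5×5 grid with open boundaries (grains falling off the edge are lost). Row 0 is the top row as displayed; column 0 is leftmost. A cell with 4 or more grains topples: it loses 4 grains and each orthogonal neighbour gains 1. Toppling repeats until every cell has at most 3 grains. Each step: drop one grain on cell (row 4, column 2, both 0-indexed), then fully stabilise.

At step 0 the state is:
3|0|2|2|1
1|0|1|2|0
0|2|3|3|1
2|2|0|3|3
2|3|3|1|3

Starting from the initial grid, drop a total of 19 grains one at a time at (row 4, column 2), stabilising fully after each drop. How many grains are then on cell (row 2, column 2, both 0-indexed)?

0

gen 0: 3|0|2|2|1
1|0|1|2|0
0|2|3|3|1
2|2|0|3|3
2|3|3|1|3
gen 1: 3|0|2|2|1
1|0|1|2|0
0|2|3|3|1
2|3|1|3|3
3|0|1|2|3
gen 2: 3|0|2|2|1
1|0|1|2|0
0|2|3|3|1
2|3|1|3|3
3|0|2|2|3
gen 3: 3|0|2|2|1
1|0|1|2|0
0|2|3|3|1
2|3|1|3|3
3|0|3|2|3
gen 4: 3|0|2|2|1
1|0|1|2|0
0|2|3|3|1
2|3|2|3|3
3|1|0|3|3
gen 5: 3|0|2|2|1
1|0|1|2|0
0|2|3|3|1
2|3|2|3|3
3|1|1|3|3
gen 6: 3|0|2|2|1
1|0|1|2|0
0|2|3|3|1
2|3|2|3|3
3|1|2|3|3
gen 7: 3|0|2|2|1
1|0|1|2|0
0|2|3|3|1
2|3|2|3|3
3|1|3|3|3
gen 8: 3|0|2|2|1
1|1|2|3|0
1|0|2|1|3
3|1|2|3|1
3|3|2|2|1
gen 9: 3|0|2|2|1
1|1|2|3|0
1|0|2|1|3
3|1|2|3|1
3|3|3|2|1
gen 10: 3|0|2|2|1
1|1|2|3|0
2|0|2|1|3
0|3|3|3|1
1|1|1|3|1
gen 11: 3|0|2|2|1
1|1|2|3|0
2|0|2|1|3
0|3|3|3|1
1|1|2|3|1
gen 12: 3|0|2|2|1
1|1|2|3|0
2|0|2|1|3
0|3|3|3|1
1|1|3|3|1
gen 13: 3|0|2|2|1
1|1|2|3|0
2|1|3|2|3
1|0|2|1|2
1|3|2|1|2
gen 14: 3|0|2|2|1
1|1|2|3|0
2|1|3|2|3
1|0|2|1|2
1|3|3|1|2
gen 15: 3|0|2|2|1
1|1|2|3|0
2|1|3|2|3
1|1|3|1|2
2|0|1|2|2
gen 16: 3|0|2|2|1
1|1|2|3|0
2|1|3|2|3
1|1|3|1|2
2|0|2|2|2
gen 17: 3|0|2|2|1
1|1|2|3|0
2|1|3|2|3
1|1|3|1|2
2|0|3|2|2
gen 18: 3|0|2|2|1
1|1|3|3|0
2|2|0|3|3
1|2|1|2|2
2|1|1|3|2
gen 19: 3|0|2|2|1
1|1|3|3|0
2|2|0|3|3
1|2|1|2|2
2|1|2|3|2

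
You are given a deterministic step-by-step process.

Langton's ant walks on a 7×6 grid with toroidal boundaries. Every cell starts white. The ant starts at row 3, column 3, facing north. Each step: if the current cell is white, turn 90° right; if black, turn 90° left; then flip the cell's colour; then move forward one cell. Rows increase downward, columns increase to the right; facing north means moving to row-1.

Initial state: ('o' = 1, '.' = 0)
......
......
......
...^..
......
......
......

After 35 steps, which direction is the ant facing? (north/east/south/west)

east

[0] ......
......
......
...^..
......
......
......
[1] ......
......
......
...o>.
......
......
......
[2] ......
......
......
...oo.
....v.
......
......
[3] ......
......
......
...oo.
...<o.
......
......
[4] ......
......
......
...^o.
...oo.
......
......
[5] ......
......
......
..<.o.
...oo.
......
......
[6] ......
......
..^...
..o.o.
...oo.
......
......
[7] ......
......
..o>..
..o.o.
...oo.
......
......
[8] ......
......
..oo..
..ovo.
...oo.
......
......
[9] ......
......
..oo..
..<oo.
...oo.
......
......
[10] ......
......
..oo..
...oo.
..voo.
......
......
[11] ......
......
..oo..
...oo.
.<ooo.
......
......
[12] ......
......
..oo..
.^.oo.
.oooo.
......
......
[13] ......
......
..oo..
.o>oo.
.oooo.
......
......
[14] ......
......
..oo..
.oooo.
.ovoo.
......
......
[15] ......
......
..oo..
.oooo.
.o.>o.
......
......
[16] ......
......
..oo..
.oo^o.
.o..o.
......
......
[17] ......
......
..oo..
.o<.o.
.o..o.
......
......
[18] ......
......
..oo..
.o..o.
.ov.o.
......
......
[19] ......
......
..oo..
.o..o.
.<o.o.
......
......
[20] ......
......
..oo..
.o..o.
..o.o.
.v....
......
[21] ......
......
..oo..
.o..o.
..o.o.
<o....
......
[22] ......
......
..oo..
.o..o.
^.o.o.
oo....
......
[23] ......
......
..oo..
.o..o.
o>o.o.
oo....
......
[24] ......
......
..oo..
.o..o.
ooo.o.
ov....
......
[25] ......
......
..oo..
.o..o.
ooo.o.
o.>...
......
[26] ......
......
..oo..
.o..o.
ooo.o.
o.o...
..v...
[27] ......
......
..oo..
.o..o.
ooo.o.
o.o...
.<o...
[28] ......
......
..oo..
.o..o.
ooo.o.
o^o...
.oo...
[29] ......
......
..oo..
.o..o.
ooo.o.
oo>...
.oo...
[30] ......
......
..oo..
.o..o.
oo^.o.
oo....
.oo...
[31] ......
......
..oo..
.o..o.
o<..o.
oo....
.oo...
[32] ......
......
..oo..
.o..o.
o...o.
ov....
.oo...
[33] ......
......
..oo..
.o..o.
o...o.
o.>...
.oo...
[34] ......
......
..oo..
.o..o.
o...o.
o.o...
.ov...
[35] ......
......
..oo..
.o..o.
o...o.
o.o...
.o.>..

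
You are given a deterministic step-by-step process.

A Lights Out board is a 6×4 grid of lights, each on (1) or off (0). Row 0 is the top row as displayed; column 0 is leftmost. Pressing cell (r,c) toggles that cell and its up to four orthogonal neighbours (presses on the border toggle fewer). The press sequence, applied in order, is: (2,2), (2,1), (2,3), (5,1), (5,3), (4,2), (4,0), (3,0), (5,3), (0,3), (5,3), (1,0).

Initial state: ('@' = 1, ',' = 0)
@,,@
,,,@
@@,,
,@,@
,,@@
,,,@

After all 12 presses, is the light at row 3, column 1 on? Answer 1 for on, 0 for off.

0) @,,@
,,,@
@@,,
,@,@
,,@@
,,,@
1) @,,@
,,@@
@,@@
,@@@
,,@@
,,,@
2) @,,@
,@@@
,@,@
,,@@
,,@@
,,,@
3) @,,@
,@@,
,@@,
,,@,
,,@@
,,,@
4) @,,@
,@@,
,@@,
,,@,
,@@@
@@@@
5) @,,@
,@@,
,@@,
,,@,
,@@,
@@,,
6) @,,@
,@@,
,@@,
,,,,
,,,@
@@@,
7) @,,@
,@@,
,@@,
@,,,
@@,@
,@@,
8) @,,@
,@@,
@@@,
,@,,
,@,@
,@@,
9) @,,@
,@@,
@@@,
,@,,
,@,,
,@,@
10) @,@,
,@@@
@@@,
,@,,
,@,,
,@,@
11) @,@,
,@@@
@@@,
,@,,
,@,@
,@@,
12) ,,@,
@,@@
,@@,
,@,,
,@,@
,@@,

1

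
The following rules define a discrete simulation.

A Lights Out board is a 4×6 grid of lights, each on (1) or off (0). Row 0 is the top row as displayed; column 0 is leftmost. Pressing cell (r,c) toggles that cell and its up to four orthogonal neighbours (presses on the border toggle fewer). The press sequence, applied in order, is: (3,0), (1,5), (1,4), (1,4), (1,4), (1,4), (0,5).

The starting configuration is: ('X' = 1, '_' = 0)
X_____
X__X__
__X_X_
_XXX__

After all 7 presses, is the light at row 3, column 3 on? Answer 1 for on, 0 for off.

step 0: X_____
X__X__
__X_X_
_XXX__
step 1: X_____
X__X__
X_X_X_
X_XX__
step 2: X____X
X__XXX
X_X_XX
X_XX__
step 3: X___XX
X_____
X_X__X
X_XX__
step 4: X____X
X__XXX
X_X_XX
X_XX__
step 5: X___XX
X_____
X_X__X
X_XX__
step 6: X____X
X__XXX
X_X_XX
X_XX__
step 7: X___X_
X__XX_
X_X_XX
X_XX__

1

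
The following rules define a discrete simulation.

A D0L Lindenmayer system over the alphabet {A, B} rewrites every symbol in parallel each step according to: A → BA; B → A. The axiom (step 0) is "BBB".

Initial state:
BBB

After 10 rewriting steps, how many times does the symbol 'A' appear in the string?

165

0) BBB
1) AAA
2) BABABA
3) ABAABAABA
4) BAABABAABABAABA
5) ABABAABAABABAABAABABAABA
6) BAABAABABAABABAABAABABAABABAABAABABAABA
7) ABABAABABAABAABABAABAABABAABABAABAABABAABAABABAABABAABAABABAABA
8) BAABAABABAABAABABAABABAABAABABAABABAABAABABAABAABABAABABAABAABABAABABAABAABABAABAABABAABABAABAABABAABA
9) ABABAABABAABAABABAABABAABAABABAABAABABAABABAABAABABAABAABA…ABAABABAABABAABAABABAABABAABAABABAABAABABAABABAABAABABAABA  (len 165)
10) BAABAABABAABAABABAABABAABAABABAABAABABAABABAABAABABAABABAA…ABAABABAABABAABAABABAABABAABAABABAABAABABAABABAABAABABAABA  (len 267)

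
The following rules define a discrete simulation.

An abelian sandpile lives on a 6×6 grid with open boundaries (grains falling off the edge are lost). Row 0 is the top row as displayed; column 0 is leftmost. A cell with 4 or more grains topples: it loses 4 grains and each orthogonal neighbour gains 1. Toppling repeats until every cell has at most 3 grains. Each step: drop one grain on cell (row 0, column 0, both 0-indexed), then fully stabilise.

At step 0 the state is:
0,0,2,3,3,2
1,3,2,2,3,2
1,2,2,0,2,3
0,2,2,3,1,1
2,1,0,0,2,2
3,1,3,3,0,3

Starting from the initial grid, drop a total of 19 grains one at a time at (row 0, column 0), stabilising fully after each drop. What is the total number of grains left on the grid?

k=0  0,0,2,3,3,2
1,3,2,2,3,2
1,2,2,0,2,3
0,2,2,3,1,1
2,1,0,0,2,2
3,1,3,3,0,3
k=1  1,0,2,3,3,2
1,3,2,2,3,2
1,2,2,0,2,3
0,2,2,3,1,1
2,1,0,0,2,2
3,1,3,3,0,3
k=2  2,0,2,3,3,2
1,3,2,2,3,2
1,2,2,0,2,3
0,2,2,3,1,1
2,1,0,0,2,2
3,1,3,3,0,3
k=3  3,0,2,3,3,2
1,3,2,2,3,2
1,2,2,0,2,3
0,2,2,3,1,1
2,1,0,0,2,2
3,1,3,3,0,3
k=4  0,1,2,3,3,2
2,3,2,2,3,2
1,2,2,0,2,3
0,2,2,3,1,1
2,1,0,0,2,2
3,1,3,3,0,3
k=5  1,1,2,3,3,2
2,3,2,2,3,2
1,2,2,0,2,3
0,2,2,3,1,1
2,1,0,0,2,2
3,1,3,3,0,3
k=6  2,1,2,3,3,2
2,3,2,2,3,2
1,2,2,0,2,3
0,2,2,3,1,1
2,1,0,0,2,2
3,1,3,3,0,3
k=7  3,1,2,3,3,2
2,3,2,2,3,2
1,2,2,0,2,3
0,2,2,3,1,1
2,1,0,0,2,2
3,1,3,3,0,3
k=8  0,2,2,3,3,2
3,3,2,2,3,2
1,2,2,0,2,3
0,2,2,3,1,1
2,1,0,0,2,2
3,1,3,3,0,3
k=9  1,2,2,3,3,2
3,3,2,2,3,2
1,2,2,0,2,3
0,2,2,3,1,1
2,1,0,0,2,2
3,1,3,3,0,3
k=10  2,2,2,3,3,2
3,3,2,2,3,2
1,2,2,0,2,3
0,2,2,3,1,1
2,1,0,0,2,2
3,1,3,3,0,3
k=11  3,2,2,3,3,2
3,3,2,2,3,2
1,2,2,0,2,3
0,2,2,3,1,1
2,1,0,0,2,2
3,1,3,3,0,3
k=12  2,0,3,3,3,2
1,1,3,2,3,2
2,3,2,0,2,3
0,2,2,3,1,1
2,1,0,0,2,2
3,1,3,3,0,3
k=13  3,0,3,3,3,2
1,1,3,2,3,2
2,3,2,0,2,3
0,2,2,3,1,1
2,1,0,0,2,2
3,1,3,3,0,3
k=14  0,1,3,3,3,2
2,1,3,2,3,2
2,3,2,0,2,3
0,2,2,3,1,1
2,1,0,0,2,2
3,1,3,3,0,3
k=15  1,1,3,3,3,2
2,1,3,2,3,2
2,3,2,0,2,3
0,2,2,3,1,1
2,1,0,0,2,2
3,1,3,3,0,3
k=16  2,1,3,3,3,2
2,1,3,2,3,2
2,3,2,0,2,3
0,2,2,3,1,1
2,1,0,0,2,2
3,1,3,3,0,3
k=17  3,1,3,3,3,2
2,1,3,2,3,2
2,3,2,0,2,3
0,2,2,3,1,1
2,1,0,0,2,2
3,1,3,3,0,3
k=18  0,2,3,3,3,2
3,1,3,2,3,2
2,3,2,0,2,3
0,2,2,3,1,1
2,1,0,0,2,2
3,1,3,3,0,3
k=19  1,2,3,3,3,2
3,1,3,2,3,2
2,3,2,0,2,3
0,2,2,3,1,1
2,1,0,0,2,2
3,1,3,3,0,3

69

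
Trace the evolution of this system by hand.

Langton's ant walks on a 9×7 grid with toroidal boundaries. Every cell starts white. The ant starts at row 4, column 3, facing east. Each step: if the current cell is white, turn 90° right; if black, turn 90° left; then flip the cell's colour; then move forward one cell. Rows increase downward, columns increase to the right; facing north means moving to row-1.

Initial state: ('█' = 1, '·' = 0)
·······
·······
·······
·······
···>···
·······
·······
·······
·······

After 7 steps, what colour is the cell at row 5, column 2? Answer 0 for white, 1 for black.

[0] ·······
·······
·······
·······
···>···
·······
·······
·······
·······
[1] ·······
·······
·······
·······
···█···
···v···
·······
·······
·······
[2] ·······
·······
·······
·······
···█···
··<█···
·······
·······
·······
[3] ·······
·······
·······
·······
··^█···
··██···
·······
·······
·······
[4] ·······
·······
·······
·······
··█>···
··██···
·······
·······
·······
[5] ·······
·······
·······
···^···
··█····
··██···
·······
·······
·······
[6] ·······
·······
·······
···█>··
··█····
··██···
·······
·······
·······
[7] ·······
·······
·······
···██··
··█·v··
··██···
·······
·······
·······

1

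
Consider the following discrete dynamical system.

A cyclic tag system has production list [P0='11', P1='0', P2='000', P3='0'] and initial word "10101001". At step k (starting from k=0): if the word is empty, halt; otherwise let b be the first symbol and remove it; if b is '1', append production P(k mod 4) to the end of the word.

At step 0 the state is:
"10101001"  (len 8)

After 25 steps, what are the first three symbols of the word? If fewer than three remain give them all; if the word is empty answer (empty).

001

t=0: "10101001"  (len 8)
t=1: "010100111"  (len 9)
t=2: "10100111"  (len 8)
t=3: "0100111000"  (len 10)
t=4: "100111000"  (len 9)
t=5: "0011100011"  (len 10)
t=6: "011100011"  (len 9)
t=7: "11100011"  (len 8)
t=8: "11000110"  (len 8)
t=9: "100011011"  (len 9)
t=10: "000110110"  (len 9)
t=11: "00110110"  (len 8)
t=12: "0110110"  (len 7)
t=13: "110110"  (len 6)
t=14: "101100"  (len 6)
t=15: "01100000"  (len 8)
t=16: "1100000"  (len 7)
t=17: "10000011"  (len 8)
t=18: "00000110"  (len 8)
t=19: "0000110"  (len 7)
t=20: "000110"  (len 6)
t=21: "00110"  (len 5)
t=22: "0110"  (len 4)
t=23: "110"  (len 3)
t=24: "100"  (len 3)
t=25: "0011"  (len 4)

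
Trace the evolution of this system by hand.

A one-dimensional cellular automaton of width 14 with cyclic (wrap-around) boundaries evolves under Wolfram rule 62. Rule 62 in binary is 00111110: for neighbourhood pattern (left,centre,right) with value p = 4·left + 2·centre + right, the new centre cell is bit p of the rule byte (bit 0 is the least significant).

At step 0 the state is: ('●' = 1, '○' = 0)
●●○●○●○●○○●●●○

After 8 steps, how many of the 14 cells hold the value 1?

8

[0] ●●○●○●○●○○●●●○
[1] ●○●●●●●●●●●○○●
[2] ○●●○○○○○○○○●●●
[3] ●●○●○○○○○○●●○○
[4] ●○●●●○○○○●●○●●
[5] ○●●○○●○○●●○●●○
[6] ●●○●●●●●●○●●○●
[7] ○○●●○○○○○●●○●●
[8] ●●●○●○○○●●○●●○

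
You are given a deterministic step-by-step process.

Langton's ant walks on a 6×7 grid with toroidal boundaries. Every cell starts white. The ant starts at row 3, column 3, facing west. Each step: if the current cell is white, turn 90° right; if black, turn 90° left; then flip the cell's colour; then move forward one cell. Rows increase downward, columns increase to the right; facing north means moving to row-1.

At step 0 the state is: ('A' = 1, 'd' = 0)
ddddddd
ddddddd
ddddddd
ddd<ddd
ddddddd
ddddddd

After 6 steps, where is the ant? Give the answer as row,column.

[0] ddddddd
ddddddd
ddddddd
ddd<ddd
ddddddd
ddddddd
[1] ddddddd
ddddddd
ddd^ddd
dddAddd
ddddddd
ddddddd
[2] ddddddd
ddddddd
dddA>dd
dddAddd
ddddddd
ddddddd
[3] ddddddd
ddddddd
dddAAdd
dddAvdd
ddddddd
ddddddd
[4] ddddddd
ddddddd
dddAAdd
ddd<Add
ddddddd
ddddddd
[5] ddddddd
ddddddd
dddAAdd
ddddAdd
dddvddd
ddddddd
[6] ddddddd
ddddddd
dddAAdd
ddddAdd
dd<Addd
ddddddd

4,2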